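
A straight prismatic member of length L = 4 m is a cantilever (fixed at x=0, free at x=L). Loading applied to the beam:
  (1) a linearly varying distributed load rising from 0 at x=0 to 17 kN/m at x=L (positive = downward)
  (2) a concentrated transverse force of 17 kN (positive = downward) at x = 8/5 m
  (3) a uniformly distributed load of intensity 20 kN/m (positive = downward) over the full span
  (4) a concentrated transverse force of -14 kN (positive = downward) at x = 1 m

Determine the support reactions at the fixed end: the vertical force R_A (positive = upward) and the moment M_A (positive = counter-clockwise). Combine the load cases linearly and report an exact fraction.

R_A = 117 kN, M_A = 3958/15 kN·m

Load 1 — triangular load w₀=17 kN/m (0→w₀ over full span):
  R_A = w₀L/2 = 17·4/2 = 34 kN
  M_A = w₀L²/3 = 17·4²/3 = 272/3 kN·m
Load 2 — point force P=17 kN at a=8/5 m (b=L-a=12/5):
  R_A = P = 17 kN
  M_A = Pa = 17·(8/5) = 136/5 kN·m
Load 3 — uniform load w=20 kN/m over full span:
  R_A = wL = 20·4 = 80 kN
  M_A = wL²/2 = 20·4²/2 = 160 kN·m
Load 4 — point force P=-14 kN at a=1 m (b=L-a=3):
  R_A = P = (-14) = -14 kN
  M_A = Pa = (-14)·1 = -14 kN·m
Superposition: R_A = 117 kN, M_A = 3958/15 kN·m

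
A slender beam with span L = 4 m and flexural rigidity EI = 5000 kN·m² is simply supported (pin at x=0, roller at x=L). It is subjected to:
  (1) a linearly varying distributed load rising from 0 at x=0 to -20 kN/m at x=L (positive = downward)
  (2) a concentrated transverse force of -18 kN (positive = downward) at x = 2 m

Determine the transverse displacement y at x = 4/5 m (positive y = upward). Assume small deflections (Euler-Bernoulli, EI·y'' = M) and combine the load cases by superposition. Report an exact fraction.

Load 1 — triangular load w₀=-20 kN/m (0→w₀ over full span):
  y_1 = -w₀x(7L⁴-10L²x²+3x⁴)/(360LEI) = -(-20)·(4/5)·(7·4⁴-10·4²·(4/5)²+3·(4/5)⁴)/(360·4·5000) = 22016/5859375 m
Load 2 — point force P=-18 kN at a=2 m (b=L-a=2):
  y_2 = -Pbx(L²-b²-x²)/(6LEI)  [x≤a] = -(-18)·2·(4/5)·(4²-2²-(4/5)²)/(6·4·5000) = 213/78125 m
Superposition: y = Σ y_i = 37991/5859375 m ≈ 0.006484 m

y(4/5) = 37991/5859375 m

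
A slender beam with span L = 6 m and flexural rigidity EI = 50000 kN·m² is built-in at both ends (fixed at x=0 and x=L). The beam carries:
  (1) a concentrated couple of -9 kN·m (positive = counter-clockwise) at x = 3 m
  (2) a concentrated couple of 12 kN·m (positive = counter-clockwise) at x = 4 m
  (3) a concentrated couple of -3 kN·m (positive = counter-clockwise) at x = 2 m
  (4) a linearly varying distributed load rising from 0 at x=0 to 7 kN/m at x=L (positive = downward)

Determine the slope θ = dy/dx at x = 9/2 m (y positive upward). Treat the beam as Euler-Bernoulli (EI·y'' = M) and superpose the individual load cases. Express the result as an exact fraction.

Load 1 — applied couple M₀=-9 kN·m at a=3 m (b=L-a=3):
  θ_1 = (R_Ax²/2 - M_Ax - M₀(x-a))/EI  [x>a] with R_A=-9/4, M_A=-9/4 = ((-9/4)·(9/2)²/2 - (-9/4)·(9/2) - (-9)·((9/2)-3))/50000 = 27/1600000 rad
Load 2 — applied couple M₀=12 kN·m at a=4 m (b=L-a=2):
  θ_2 = (R_Ax²/2 - M_Ax - M₀(x-a))/EI  [x>a] with R_A=8/3, M_A=4 = ((8/3)·(9/2)²/2 - 4·(9/2) - 12·((9/2)-4))/50000 = 3/50000 rad
Load 3 — applied couple M₀=-3 kN·m at a=2 m (b=L-a=4):
  θ_3 = (R_Ax²/2 - M_Ax - M₀(x-a))/EI  [x>a] with R_A=-2/3, M_A=0 = ((-2/3)·(9/2)²/2 - 0·(9/2) - (-3)·((9/2)-2))/50000 = 3/200000 rad
Load 4 — triangular load w₀=7 kN/m (0→w₀ over full span):
  θ_4 = -w₀(2x(L-x)(L-2x)(x+2L)+x²(L-x)²)/(120LEI) = -7·(2·(9/2)·(6-(9/2))·(6-2·(9/2))·((9/2)+2·6)+(9/2)²·(6-(9/2))²)/(120·6·50000) = 7749/64000000 rad
Superposition: θ = Σ θ_i = 13629/64000000 rad ≈ 0.000213 rad

θ(9/2) = 13629/64000000 rad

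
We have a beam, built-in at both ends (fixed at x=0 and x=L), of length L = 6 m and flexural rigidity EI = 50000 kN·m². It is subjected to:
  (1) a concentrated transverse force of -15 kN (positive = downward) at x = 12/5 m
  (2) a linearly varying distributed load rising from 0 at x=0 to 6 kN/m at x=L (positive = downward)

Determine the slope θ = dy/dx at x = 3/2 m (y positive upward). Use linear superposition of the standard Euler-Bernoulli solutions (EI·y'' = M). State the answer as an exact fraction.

Load 1 — point force P=-15 kN at a=12/5 m (b=L-a=18/5):
  θ_1 = -Pb²x(2aL-(3a+b)x)/(2L³EI)  [x≤a] = -(-15)·(18/5)²·(3/2)·(2·(12/5)·6-(3·(12/5)+(18/5))·(3/2))/(2·6³·50000) = 1701/10000000 rad
Load 2 — triangular load w₀=6 kN/m (0→w₀ over full span):
  θ_2 = -w₀(2x(L-x)(L-2x)(x+2L)+x²(L-x)²)/(120LEI) = -6·(2·(3/2)·(6-(3/2))·(6-2·(3/2))·((3/2)+2·6)+(3/2)²·(6-(3/2))²)/(120·6·50000) = -3159/32000000 rad
Superposition: θ = Σ θ_i = 11421/160000000 rad ≈ 0.000071 rad

θ(3/2) = 11421/160000000 rad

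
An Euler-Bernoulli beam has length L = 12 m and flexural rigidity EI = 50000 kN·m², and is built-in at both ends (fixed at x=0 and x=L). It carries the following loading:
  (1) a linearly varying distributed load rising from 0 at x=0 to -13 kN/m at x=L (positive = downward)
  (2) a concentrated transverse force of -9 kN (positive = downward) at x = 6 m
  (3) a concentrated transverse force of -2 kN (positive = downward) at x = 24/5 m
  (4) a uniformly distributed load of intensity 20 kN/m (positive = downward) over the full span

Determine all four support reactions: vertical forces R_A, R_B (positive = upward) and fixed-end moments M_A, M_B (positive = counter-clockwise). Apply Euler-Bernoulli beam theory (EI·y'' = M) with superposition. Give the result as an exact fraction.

R_A = 22701/250 kN, M_A = 40161/250 kN·m, R_B = 15049/250 kN, M_B = -32649/250 kN·m

Load 1 — triangular load w₀=-13 kN/m (0→w₀ over full span):
  R_A = 3w₀L/20 = 3·(-13)·12/20 = -117/5 kN
  M_A = w₀L²/30 = (-13)·12²/30 = -312/5 kN·m
  R_B = 7w₀L/20 = 7·(-13)·12/20 = -273/5 kN
  M_B = -w₀L²/20 = -(-13)·12²/20 = 468/5 kN·m
Load 2 — point force P=-9 kN at a=6 m (b=L-a=6):
  R_A = Pb²(3a+b)/L³ = (-9)·6²·(3·6+6)/12³ = -9/2 kN
  M_A = Pab²/L² = (-9)·6·6²/12² = -27/2 kN·m
  R_B = Pa²(a+3b)/L³ = (-9)·6²·(6+3·6)/12³ = -9/2 kN
  M_B = -Pa²b/L² = -(-9)·6²·6/12² = 27/2 kN·m
Load 3 — point force P=-2 kN at a=24/5 m (b=L-a=36/5):
  R_A = Pb²(3a+b)/L³ = (-2)·(36/5)²·(3·(24/5)+(36/5))/12³ = -162/125 kN
  M_A = Pab²/L² = (-2)·(24/5)·(36/5)²/12² = -432/125 kN·m
  R_B = Pa²(a+3b)/L³ = (-2)·(24/5)²·((24/5)+3·(36/5))/12³ = -88/125 kN
  M_B = -Pa²b/L² = -(-2)·(24/5)²·(36/5)/12² = 288/125 kN·m
Load 4 — uniform load w=20 kN/m over full span:
  R_A = wL/2 = 20·12/2 = 120 kN
  M_A = wL²/12 = 20·12²/12 = 240 kN·m
  R_B = wL/2 = 20·12/2 = 120 kN
  M_B = -wL²/12 = -20·12²/12 = -240 kN·m
Superposition: R_A = 22701/250 kN, M_A = 40161/250 kN·m, R_B = 15049/250 kN, M_B = -32649/250 kN·m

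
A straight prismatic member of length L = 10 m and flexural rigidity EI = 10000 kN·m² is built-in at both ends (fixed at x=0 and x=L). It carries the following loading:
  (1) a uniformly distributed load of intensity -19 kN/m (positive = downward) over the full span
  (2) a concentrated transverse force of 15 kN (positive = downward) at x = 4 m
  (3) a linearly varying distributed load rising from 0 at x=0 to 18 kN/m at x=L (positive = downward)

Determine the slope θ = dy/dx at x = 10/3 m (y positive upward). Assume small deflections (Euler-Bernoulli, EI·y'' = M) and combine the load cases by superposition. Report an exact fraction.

Load 1 — uniform load w=-19 kN/m over full span:
  θ_1 = -wx(L-x)(L-2x)/(12EI) = -(-19)·(10/3)·(10-(10/3))·(10-2·(10/3))/(12·10000) = 19/1620 rad
Load 2 — point force P=15 kN at a=4 m (b=L-a=6):
  θ_2 = -Pb²x(2aL-(3a+b)x)/(2L³EI)  [x≤a] = -15·6²·(10/3)·(2·4·10-(3·4+6)·(10/3))/(2·10³·10000) = -9/5000 rad
Load 3 — triangular load w₀=18 kN/m (0→w₀ over full span):
  θ_3 = -w₀(2x(L-x)(L-2x)(x+2L)+x²(L-x)²)/(120LEI) = -18·(2·(10/3)·(10-(10/3))·(10-2·(10/3))·((10/3)+2·10)+(10/3)²·(10-(10/3))²)/(120·10·10000) = -4/675 rad
Superposition: θ = Σ θ_i = 1621/405000 rad ≈ 0.004002 rad

θ(10/3) = 1621/405000 rad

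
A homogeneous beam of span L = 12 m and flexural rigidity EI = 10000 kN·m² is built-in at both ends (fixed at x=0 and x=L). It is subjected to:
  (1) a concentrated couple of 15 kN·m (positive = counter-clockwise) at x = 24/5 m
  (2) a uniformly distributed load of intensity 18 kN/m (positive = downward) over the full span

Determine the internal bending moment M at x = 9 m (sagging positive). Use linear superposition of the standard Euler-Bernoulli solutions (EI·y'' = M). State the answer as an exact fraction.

Load 1 — applied couple M₀=15 kN·m at a=24/5 m (b=L-a=36/5):
  M_1 = R_Ax - M_A - M₀  [x>a] with R_A=9/5, M_A=9/5 = (9/5)·9 - (9/5) - 15 = -3/5 kN·m
Load 2 — uniform load w=18 kN/m over full span:
  M_2 = wLx/2 - wL²/12 - wx²/2 = 18·12·9/2 - 18·12²/12 - 18·9²/2 = 27 kN·m
Superposition: M = Σ M_i = 132/5 kN·m ≈ 26.400000 kN·m

M(9) = 132/5 kN·m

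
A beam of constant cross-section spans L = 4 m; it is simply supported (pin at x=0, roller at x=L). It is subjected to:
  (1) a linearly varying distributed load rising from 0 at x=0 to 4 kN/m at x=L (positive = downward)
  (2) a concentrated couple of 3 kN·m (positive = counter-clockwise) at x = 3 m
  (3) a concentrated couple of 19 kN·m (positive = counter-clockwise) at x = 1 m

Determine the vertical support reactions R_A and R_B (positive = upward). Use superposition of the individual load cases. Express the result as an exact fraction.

R_A = 49/6 kN, R_B = -1/6 kN

Load 1 — triangular load w₀=4 kN/m (0→w₀ over full span):
  R_A = w₀L/6 = 4·4/6 = 8/3 kN
  R_B = w₀L/3 = 4·4/3 = 16/3 kN
Load 2 — applied couple M₀=3 kN·m at a=3 m (b=L-a=1):
  R_A = M₀/L = 3/4 kN
  R_B = -M₀/L = -3/4 kN
Load 3 — applied couple M₀=19 kN·m at a=1 m (b=L-a=3):
  R_A = M₀/L = 19/4 kN
  R_B = -M₀/L = -19/4 kN
Superposition: R_A = 49/6 kN, R_B = -1/6 kN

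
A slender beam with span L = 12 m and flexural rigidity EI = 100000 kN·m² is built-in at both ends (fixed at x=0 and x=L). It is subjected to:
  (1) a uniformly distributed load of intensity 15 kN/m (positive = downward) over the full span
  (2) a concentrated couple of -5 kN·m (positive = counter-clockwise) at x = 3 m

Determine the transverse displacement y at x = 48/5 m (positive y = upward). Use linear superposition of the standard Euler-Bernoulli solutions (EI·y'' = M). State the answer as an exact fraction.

Load 1 — uniform load w=15 kN/m over full span:
  y_1 = -wx²(L-x)²/(24EI) = -15·(48/5)²·(12-(48/5))²/(24·100000) = -1296/390625 m
Load 2 — applied couple M₀=-5 kN·m at a=3 m (b=L-a=9):
  y_2 = (R_Ax³/6 - M_Ax²/2 - M₀(x-a)²/2)/EI  [x>a] with R_A=-15/32, M_A=15/16 = ((-15/32)·(48/5)³/6 - (15/16)·(48/5)²/2 - (-5)·((48/5)-3)²/2)/100000 = -171/5000000 m
Superposition: y = Σ y_i = -83799/25000000 m ≈ -0.003352 m

y(48/5) = -83799/25000000 m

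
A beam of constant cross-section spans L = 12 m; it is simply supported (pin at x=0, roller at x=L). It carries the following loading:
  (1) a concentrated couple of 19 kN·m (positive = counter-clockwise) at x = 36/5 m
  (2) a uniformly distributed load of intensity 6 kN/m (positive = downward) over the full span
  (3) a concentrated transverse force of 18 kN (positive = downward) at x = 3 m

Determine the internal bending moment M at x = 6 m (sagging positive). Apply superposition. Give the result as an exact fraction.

Load 1 — applied couple M₀=19 kN·m at a=36/5 m (b=L-a=24/5):
  M_1 = M₀x/L  [x≤a] = 19·6/12 = 19/2 kN·m
Load 2 — uniform load w=6 kN/m over full span:
  M_2 = wx(L-x)/2 = 6·6·(12-6)/2 = 108 kN·m
Load 3 — point force P=18 kN at a=3 m (b=L-a=9):
  M_3 = Pa(L-x)/L  [x>a] = 18·3·(12-6)/12 = 27 kN·m
Superposition: M = Σ M_i = 289/2 kN·m ≈ 144.500000 kN·m

M(6) = 289/2 kN·m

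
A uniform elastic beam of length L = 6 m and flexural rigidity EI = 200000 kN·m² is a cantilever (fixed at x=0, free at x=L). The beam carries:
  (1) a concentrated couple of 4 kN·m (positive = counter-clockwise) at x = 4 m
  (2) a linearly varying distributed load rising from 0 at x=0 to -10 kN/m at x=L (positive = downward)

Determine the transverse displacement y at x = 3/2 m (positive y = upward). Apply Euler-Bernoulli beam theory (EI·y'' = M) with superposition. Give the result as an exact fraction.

y(3/2) = 31419/51200000 m

Load 1 — applied couple M₀=4 kN·m at a=4 m (b=L-a=2):
  y_1 = M₀x²/(2EI)  [x≤a] = 4·(3/2)²/(2·200000) = 9/400000 m
Load 2 — triangular load w₀=-10 kN/m (0→w₀ over full span):
  y_2 = (w₀Lx³/12-w₀L²x²/6-w₀x⁵/(120L))/EI = ((-10)·6·(3/2)³/12-(-10)·6²·(3/2)²/6-(-10)·(3/2)⁵/(120·6))/200000 = 30267/51200000 m
Superposition: y = Σ y_i = 31419/51200000 m ≈ 0.000614 m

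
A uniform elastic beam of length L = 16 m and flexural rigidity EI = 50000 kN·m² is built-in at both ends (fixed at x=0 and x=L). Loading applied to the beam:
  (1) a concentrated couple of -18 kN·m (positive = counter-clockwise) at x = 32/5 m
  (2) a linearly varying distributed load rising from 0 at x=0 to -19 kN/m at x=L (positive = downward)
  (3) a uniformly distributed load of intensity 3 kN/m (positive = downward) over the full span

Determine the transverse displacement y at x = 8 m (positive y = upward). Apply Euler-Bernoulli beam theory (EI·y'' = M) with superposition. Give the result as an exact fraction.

y(8) = 4984/234375 m

Load 1 — applied couple M₀=-18 kN·m at a=32/5 m (b=L-a=48/5):
  y_1 = (R_Ax³/6 - M_Ax²/2 - M₀(x-a)²/2)/EI  [x>a] with R_A=-81/50, M_A=-54/25 = ((-81/50)·8³/6 - (-54/25)·8²/2 - (-18)·(8-(32/5))²/2)/50000 = -72/78125 m
Load 2 — triangular load w₀=-19 kN/m (0→w₀ over full span):
  y_2 = -w₀x²(L-x)²(x+2L)/(120LEI) = -(-19)·8²·(16-8)²·(8+2·16)/(120·16·50000) = 304/9375 m
Load 3 — uniform load w=3 kN/m over full span:
  y_3 = -wx²(L-x)²/(24EI) = -3·8²·(16-8)²/(24·50000) = -32/3125 m
Superposition: y = Σ y_i = 4984/234375 m ≈ 0.021265 m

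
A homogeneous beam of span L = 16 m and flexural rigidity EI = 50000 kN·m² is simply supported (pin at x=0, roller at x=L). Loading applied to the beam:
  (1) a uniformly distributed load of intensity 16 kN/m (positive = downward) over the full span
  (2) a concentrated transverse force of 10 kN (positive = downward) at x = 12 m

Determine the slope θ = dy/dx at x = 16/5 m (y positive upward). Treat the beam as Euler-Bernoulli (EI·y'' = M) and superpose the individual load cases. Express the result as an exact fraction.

θ(16/5) = -70309/1562500 rad

Load 1 — uniform load w=16 kN/m over full span:
  θ_1 = -w(L³-6Lx²+4x³)/(24EI) = -16·(16³-6·16·(16/5)²+4·(16/5)³)/(24·50000) = -16896/390625 rad
Load 2 — point force P=10 kN at a=12 m (b=L-a=4):
  θ_2 = -Pb(L²-b²-3x²)/(6LEI)  [x≤a] = -10·4·(16²-4²-3·(16/5)²)/(6·16·50000) = -109/62500 rad
Superposition: θ = Σ θ_i = -70309/1562500 rad ≈ -0.044998 rad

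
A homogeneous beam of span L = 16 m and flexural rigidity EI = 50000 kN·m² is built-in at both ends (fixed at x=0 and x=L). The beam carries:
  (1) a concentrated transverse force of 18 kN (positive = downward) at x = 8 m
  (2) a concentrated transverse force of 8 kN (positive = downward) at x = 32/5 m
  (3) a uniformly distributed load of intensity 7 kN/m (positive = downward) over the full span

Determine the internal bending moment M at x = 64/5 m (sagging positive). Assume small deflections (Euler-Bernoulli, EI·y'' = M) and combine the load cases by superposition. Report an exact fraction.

Load 1 — point force P=18 kN at a=8 m (b=L-a=8):
  M_1 = Pa²(a+3b)(L-x)/L³ - Pa²b/L²  [x>a] = 18·8²·(8+3·8)·(16-(64/5))/16³ - 18·8²·8/16² = -36/5 kN·m
Load 2 — point force P=8 kN at a=32/5 m (b=L-a=48/5):
  M_2 = Pa²(a+3b)(L-x)/L³ - Pa²b/L²  [x>a] = 8·(32/5)²·((32/5)+3·(48/5))·(16-(64/5))/16³ - 8·(32/5)²·(48/5)/16² = -2048/625 kN·m
Load 3 — uniform load w=7 kN/m over full span:
  M_3 = wLx/2 - wL²/12 - wx²/2 = 7·16·(64/5)/2 - 7·16²/12 - 7·(64/5)²/2 = -448/75 kN·m
Superposition: M = Σ M_i = -30844/1875 kN·m ≈ -16.450133 kN·m

M(64/5) = -30844/1875 kN·m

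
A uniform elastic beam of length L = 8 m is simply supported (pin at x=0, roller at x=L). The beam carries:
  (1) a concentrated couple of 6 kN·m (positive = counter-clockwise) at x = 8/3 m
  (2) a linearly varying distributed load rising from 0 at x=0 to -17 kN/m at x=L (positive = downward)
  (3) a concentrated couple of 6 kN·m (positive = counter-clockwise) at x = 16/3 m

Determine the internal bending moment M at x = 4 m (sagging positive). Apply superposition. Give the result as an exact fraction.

Load 1 — applied couple M₀=6 kN·m at a=8/3 m (b=L-a=16/3):
  M_1 = M₀x/L - M₀  [x>a] = 6·4/8 - 6 = -3 kN·m
Load 2 — triangular load w₀=-17 kN/m (0→w₀ over full span):
  M_2 = w₀Lx/6 - w₀x³/(6L) = (-17)·8·4/6 - (-17)·4³/(6·8) = -68 kN·m
Load 3 — applied couple M₀=6 kN·m at a=16/3 m (b=L-a=8/3):
  M_3 = M₀x/L  [x≤a] = 6·4/8 = 3 kN·m
Superposition: M = Σ M_i = -68 kN·m ≈ -68.000000 kN·m

M(4) = -68 kN·m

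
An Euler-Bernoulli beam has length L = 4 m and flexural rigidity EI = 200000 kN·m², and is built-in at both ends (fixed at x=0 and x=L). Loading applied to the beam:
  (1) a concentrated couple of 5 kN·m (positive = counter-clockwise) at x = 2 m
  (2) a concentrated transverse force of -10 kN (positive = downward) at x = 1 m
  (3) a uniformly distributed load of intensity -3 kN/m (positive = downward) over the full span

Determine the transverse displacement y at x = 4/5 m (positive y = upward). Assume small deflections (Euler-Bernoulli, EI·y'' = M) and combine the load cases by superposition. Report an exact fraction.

y(4/5) = 1037/125000000 m

Load 1 — applied couple M₀=5 kN·m at a=2 m (b=L-a=2):
  y_1 = (R_Ax³/6 - M_Ax²/2)/EI  [x≤a] with R_A=15/8, M_A=5/4 = ((15/8)·(4/5)³/6 - (5/4)·(4/5)²/2)/200000 = -3/2500000 m
Load 2 — point force P=-10 kN at a=1 m (b=L-a=3):
  y_2 = -Pb²x²(3aL-(3a+b)x)/(6L³EI)  [x≤a] = -(-10)·3²·(4/5)²·(3·1·4-(3·1+3)·(4/5))/(6·4³·200000) = 27/5000000 m
Load 3 — uniform load w=-3 kN/m over full span:
  y_3 = -wx²(L-x)²/(24EI) = -(-3)·(4/5)²·(4-(4/5))²/(24·200000) = 8/1953125 m
Superposition: y = Σ y_i = 1037/125000000 m ≈ 0.000008 m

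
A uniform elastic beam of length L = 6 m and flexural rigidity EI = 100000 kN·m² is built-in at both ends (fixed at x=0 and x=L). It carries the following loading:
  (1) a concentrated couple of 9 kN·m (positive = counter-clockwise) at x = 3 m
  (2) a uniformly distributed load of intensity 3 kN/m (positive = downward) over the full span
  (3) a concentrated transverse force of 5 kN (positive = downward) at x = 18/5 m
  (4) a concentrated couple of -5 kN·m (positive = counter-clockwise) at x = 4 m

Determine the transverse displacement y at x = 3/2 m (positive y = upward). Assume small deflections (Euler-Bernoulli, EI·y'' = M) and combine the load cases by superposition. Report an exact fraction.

Load 1 — applied couple M₀=9 kN·m at a=3 m (b=L-a=3):
  y_1 = (R_Ax³/6 - M_Ax²/2)/EI  [x≤a] with R_A=9/4, M_A=9/4 = ((9/4)·(3/2)³/6 - (9/4)·(3/2)²/2)/100000 = -81/6400000 m
Load 2 — uniform load w=3 kN/m over full span:
  y_2 = -wx²(L-x)²/(24EI) = -3·(3/2)²·(6-(3/2))²/(24·100000) = -729/12800000 m
Load 3 — point force P=5 kN at a=18/5 m (b=L-a=12/5):
  y_3 = -Pb²x²(3aL-(3a+b)x)/(6L³EI)  [x≤a] = -5·(12/5)²·(3/2)²·(3·(18/5)·6-(3·(18/5)+(12/5))·(3/2))/(6·6³·100000) = -9/400000 m
Load 4 — applied couple M₀=-5 kN·m at a=4 m (b=L-a=2):
  y_4 = (R_Ax³/6 - M_Ax²/2)/EI  [x≤a] with R_A=-10/9, M_A=-5/3 = ((-10/9)·(3/2)³/6 - (-5/3)·(3/2)²/2)/100000 = 1/80000 m
Superposition: y = Σ y_i = -1019/12800000 m ≈ -0.000080 m

y(3/2) = -1019/12800000 m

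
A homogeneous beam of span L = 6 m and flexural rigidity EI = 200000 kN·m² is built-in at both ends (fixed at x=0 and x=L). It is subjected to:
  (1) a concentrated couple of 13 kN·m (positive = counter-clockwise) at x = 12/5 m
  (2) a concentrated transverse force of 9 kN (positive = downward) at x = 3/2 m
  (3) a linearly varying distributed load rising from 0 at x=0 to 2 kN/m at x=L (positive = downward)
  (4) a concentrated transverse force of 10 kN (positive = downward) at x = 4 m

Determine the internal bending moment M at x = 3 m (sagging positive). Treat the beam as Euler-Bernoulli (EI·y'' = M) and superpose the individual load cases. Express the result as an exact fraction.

Load 1 — applied couple M₀=13 kN·m at a=12/5 m (b=L-a=18/5):
  M_1 = R_Ax - M_A - M₀  [x>a] with R_A=78/25, M_A=39/25 = (78/25)·3 - (39/25) - 13 = -26/5 kN·m
Load 2 — point force P=9 kN at a=3/2 m (b=L-a=9/2):
  M_2 = Pa²(a+3b)(L-x)/L³ - Pa²b/L²  [x>a] = 9·(3/2)²·((3/2)+3·(9/2))·(6-3)/6³ - 9·(3/2)²·(9/2)/6² = 27/16 kN·m
Load 3 — triangular load w₀=2 kN/m (0→w₀ over full span):
  M_3 = 3w₀Lx/20 - w₀L²/30 - w₀x³/(6L) = 3·2·6·3/20 - 2·6²/30 - 2·3³/(6·6) = 3/2 kN·m
Load 4 — point force P=10 kN at a=4 m (b=L-a=2):
  M_4 = Pb²(3a+b)x/L³ - Pab²/L²  [x≤a] = 10·2²·(3·4+2)·3/6³ - 10·4·2²/6² = 10/3 kN·m
Superposition: M = Σ M_i = 317/240 kN·m ≈ 1.320833 kN·m

M(3) = 317/240 kN·m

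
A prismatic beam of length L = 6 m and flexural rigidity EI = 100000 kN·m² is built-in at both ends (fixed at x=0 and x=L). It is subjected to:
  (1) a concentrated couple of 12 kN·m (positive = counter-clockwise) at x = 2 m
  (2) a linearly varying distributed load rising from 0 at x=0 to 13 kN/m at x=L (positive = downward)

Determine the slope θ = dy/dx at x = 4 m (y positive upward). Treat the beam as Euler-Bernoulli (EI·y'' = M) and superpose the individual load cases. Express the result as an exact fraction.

θ(4) = 61/1125000 rad

Load 1 — applied couple M₀=12 kN·m at a=2 m (b=L-a=4):
  θ_1 = (R_Ax²/2 - M_Ax - M₀(x-a))/EI  [x>a] with R_A=8/3, M_A=0 = ((8/3)·4²/2 - 0·4 - 12·(4-2))/100000 = -1/37500 rad
Load 2 — triangular load w₀=13 kN/m (0→w₀ over full span):
  θ_2 = -w₀(2x(L-x)(L-2x)(x+2L)+x²(L-x)²)/(120LEI) = -13·(2·4·(6-4)·(6-2·4)·(4+2·6)+4²·(6-4)²)/(120·6·100000) = 91/1125000 rad
Superposition: θ = Σ θ_i = 61/1125000 rad ≈ 0.000054 rad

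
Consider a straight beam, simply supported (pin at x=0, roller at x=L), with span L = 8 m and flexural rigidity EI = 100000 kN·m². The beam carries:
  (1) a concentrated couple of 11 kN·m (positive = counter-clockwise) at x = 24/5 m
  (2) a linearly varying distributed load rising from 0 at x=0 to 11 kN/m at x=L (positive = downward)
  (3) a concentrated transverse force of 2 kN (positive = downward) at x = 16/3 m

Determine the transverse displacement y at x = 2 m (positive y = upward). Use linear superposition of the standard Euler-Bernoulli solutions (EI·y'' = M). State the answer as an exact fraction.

Load 1 — applied couple M₀=11 kN·m at a=24/5 m (b=L-a=16/5):
  y_1 = (M₀x³/(6L)+C₁x)/EI  [x≤a] with C₁=M₀(3b²-L²)/(6L)=-572/75 = (11·2³/(6·8)+(-572/75)·2)/100000 = -671/5000000 m
Load 2 — triangular load w₀=11 kN/m (0→w₀ over full span):
  y_2 = -w₀x(7L⁴-10L²x²+3x⁴)/(360LEI) = -11·2·(7·8⁴-10·8²·2²+3·2⁴)/(360·8·100000) = -1199/600000 m
Load 3 — point force P=2 kN at a=16/3 m (b=L-a=8/3):
  y_3 = -Pbx(L²-b²-x²)/(6LEI)  [x≤a] = -2·(8/3)·2·(8²-(8/3)²-2²)/(6·8·100000) = -119/1012500 m
Superposition: y = Σ y_i = -227819/101250000 m ≈ -0.002250 m

y(2) = -227819/101250000 m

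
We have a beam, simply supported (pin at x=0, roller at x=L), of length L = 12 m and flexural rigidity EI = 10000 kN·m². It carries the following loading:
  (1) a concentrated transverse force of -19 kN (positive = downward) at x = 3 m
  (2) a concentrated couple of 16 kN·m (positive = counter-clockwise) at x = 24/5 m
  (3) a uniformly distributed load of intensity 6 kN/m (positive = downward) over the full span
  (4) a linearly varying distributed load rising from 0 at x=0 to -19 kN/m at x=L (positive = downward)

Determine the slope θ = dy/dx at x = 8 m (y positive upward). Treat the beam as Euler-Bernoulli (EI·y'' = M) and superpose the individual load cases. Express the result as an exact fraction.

θ(8) = -313607/18000000 rad

Load 1 — point force P=-19 kN at a=3 m (b=L-a=9):
  θ_1 = -Pa(2L²-6Lx+3x²+a²)/(6LEI)  [x>a] = -(-19)·3·(2·12²-6·12·8+3·8²+3²)/(6·12·10000) = -551/80000 rad
Load 2 — applied couple M₀=16 kN·m at a=24/5 m (b=L-a=36/5):
  θ_2 = (M₀x²/(2L)-M₀(x-a)+C₁)/EI  [x>a] with C₁=M₀(3b²-L²)/(6L)=64/25 = (16·8²/(2·12)-16·(8-(24/5))+(64/25))/10000 = -28/46875 rad
Load 3 — uniform load w=6 kN/m over full span:
  θ_3 = -w(L³-6Lx²+4x³)/(24EI) = -6·(12³-6·12·8²+4·8³)/(24·10000) = 13/625 rad
Load 4 — triangular load w₀=-19 kN/m (0→w₀ over full span):
  θ_4 = -w₀(7L⁴-30L²x²+15x⁴)/(360LEI) = -(-19)·(7·12⁴-30·12²·8²+15·8⁴)/(360·12·10000) = -1729/56250 rad
Superposition: θ = Σ θ_i = -313607/18000000 rad ≈ -0.017423 rad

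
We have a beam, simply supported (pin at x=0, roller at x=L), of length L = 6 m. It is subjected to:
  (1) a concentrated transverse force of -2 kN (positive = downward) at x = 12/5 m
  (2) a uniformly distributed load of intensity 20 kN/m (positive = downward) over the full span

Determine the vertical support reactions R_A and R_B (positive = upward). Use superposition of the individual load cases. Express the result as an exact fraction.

Load 1 — point force P=-2 kN at a=12/5 m (b=L-a=18/5):
  R_A = Pb/L = (-2)·(18/5)/6 = -6/5 kN
  R_B = Pa/L = (-2)·(12/5)/6 = -4/5 kN
Load 2 — uniform load w=20 kN/m over full span:
  R_A = wL/2 = 20·6/2 = 60 kN
  R_B = wL/2 = 20·6/2 = 60 kN
Superposition: R_A = 294/5 kN, R_B = 296/5 kN

R_A = 294/5 kN, R_B = 296/5 kN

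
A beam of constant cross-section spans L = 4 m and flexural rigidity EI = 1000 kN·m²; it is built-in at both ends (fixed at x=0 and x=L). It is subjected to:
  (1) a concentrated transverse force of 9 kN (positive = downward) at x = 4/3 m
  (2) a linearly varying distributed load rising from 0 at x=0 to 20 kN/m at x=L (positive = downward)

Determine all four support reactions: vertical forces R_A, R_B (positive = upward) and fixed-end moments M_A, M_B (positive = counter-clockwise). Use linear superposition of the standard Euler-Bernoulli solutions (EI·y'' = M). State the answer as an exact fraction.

R_A = 56/3 kN, M_A = 16 kN·m, R_B = 91/3 kN, M_B = -56/3 kN·m

Load 1 — point force P=9 kN at a=4/3 m (b=L-a=8/3):
  R_A = Pb²(3a+b)/L³ = 9·(8/3)²·(3·(4/3)+(8/3))/4³ = 20/3 kN
  M_A = Pab²/L² = 9·(4/3)·(8/3)²/4² = 16/3 kN·m
  R_B = Pa²(a+3b)/L³ = 9·(4/3)²·((4/3)+3·(8/3))/4³ = 7/3 kN
  M_B = -Pa²b/L² = -9·(4/3)²·(8/3)/4² = -8/3 kN·m
Load 2 — triangular load w₀=20 kN/m (0→w₀ over full span):
  R_A = 3w₀L/20 = 3·20·4/20 = 12 kN
  M_A = w₀L²/30 = 20·4²/30 = 32/3 kN·m
  R_B = 7w₀L/20 = 7·20·4/20 = 28 kN
  M_B = -w₀L²/20 = -20·4²/20 = -16 kN·m
Superposition: R_A = 56/3 kN, M_A = 16 kN·m, R_B = 91/3 kN, M_B = -56/3 kN·m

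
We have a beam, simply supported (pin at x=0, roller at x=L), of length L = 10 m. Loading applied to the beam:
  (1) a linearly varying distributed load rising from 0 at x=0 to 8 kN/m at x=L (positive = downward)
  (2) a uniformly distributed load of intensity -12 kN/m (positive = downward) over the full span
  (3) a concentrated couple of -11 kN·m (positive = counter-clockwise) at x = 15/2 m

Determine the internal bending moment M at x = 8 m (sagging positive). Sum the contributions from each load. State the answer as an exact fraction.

M(8) = -277/5 kN·m

Load 1 — triangular load w₀=8 kN/m (0→w₀ over full span):
  M_1 = w₀Lx/6 - w₀x³/(6L) = 8·10·8/6 - 8·8³/(6·10) = 192/5 kN·m
Load 2 — uniform load w=-12 kN/m over full span:
  M_2 = wx(L-x)/2 = (-12)·8·(10-8)/2 = -96 kN·m
Load 3 — applied couple M₀=-11 kN·m at a=15/2 m (b=L-a=5/2):
  M_3 = M₀x/L - M₀  [x>a] = (-11)·8/10 - (-11) = 11/5 kN·m
Superposition: M = Σ M_i = -277/5 kN·m ≈ -55.400000 kN·m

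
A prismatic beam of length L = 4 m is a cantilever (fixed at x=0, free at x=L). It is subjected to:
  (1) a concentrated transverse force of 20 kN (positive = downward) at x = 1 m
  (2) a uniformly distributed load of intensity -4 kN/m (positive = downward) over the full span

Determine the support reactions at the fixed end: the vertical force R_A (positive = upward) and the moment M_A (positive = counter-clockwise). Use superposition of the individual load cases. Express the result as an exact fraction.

R_A = 4 kN, M_A = -12 kN·m

Load 1 — point force P=20 kN at a=1 m (b=L-a=3):
  R_A = P = 20 kN
  M_A = Pa = 20·1 = 20 kN·m
Load 2 — uniform load w=-4 kN/m over full span:
  R_A = wL = (-4)·4 = -16 kN
  M_A = wL²/2 = (-4)·4²/2 = -32 kN·m
Superposition: R_A = 4 kN, M_A = -12 kN·m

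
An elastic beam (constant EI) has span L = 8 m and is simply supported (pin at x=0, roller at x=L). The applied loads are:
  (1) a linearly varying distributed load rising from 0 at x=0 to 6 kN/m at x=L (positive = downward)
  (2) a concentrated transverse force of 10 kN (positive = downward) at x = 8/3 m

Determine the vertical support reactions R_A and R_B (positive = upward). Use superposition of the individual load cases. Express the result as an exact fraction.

R_A = 44/3 kN, R_B = 58/3 kN

Load 1 — triangular load w₀=6 kN/m (0→w₀ over full span):
  R_A = w₀L/6 = 6·8/6 = 8 kN
  R_B = w₀L/3 = 6·8/3 = 16 kN
Load 2 — point force P=10 kN at a=8/3 m (b=L-a=16/3):
  R_A = Pb/L = 10·(16/3)/8 = 20/3 kN
  R_B = Pa/L = 10·(8/3)/8 = 10/3 kN
Superposition: R_A = 44/3 kN, R_B = 58/3 kN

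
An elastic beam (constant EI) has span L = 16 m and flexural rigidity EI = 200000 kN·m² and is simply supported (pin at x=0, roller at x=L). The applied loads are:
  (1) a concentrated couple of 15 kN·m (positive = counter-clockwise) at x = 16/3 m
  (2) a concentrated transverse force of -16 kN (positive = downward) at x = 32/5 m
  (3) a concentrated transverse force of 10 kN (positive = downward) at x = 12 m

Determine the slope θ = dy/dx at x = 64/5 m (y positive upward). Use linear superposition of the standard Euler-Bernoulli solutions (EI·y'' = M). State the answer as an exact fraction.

θ(64/5) = -10957/18750000 rad

Load 1 — applied couple M₀=15 kN·m at a=16/3 m (b=L-a=32/3):
  θ_1 = (M₀x²/(2L)-M₀(x-a)+C₁)/EI  [x>a] with C₁=M₀(3b²-L²)/(6L)=40/3 = (15·(64/5)²/(2·16)-15·((64/5)-(16/3))+(40/3))/200000 = -41/375000 rad
Load 2 — point force P=-16 kN at a=32/5 m (b=L-a=48/5):
  θ_2 = -Pa(2L²-6Lx+3x²+a²)/(6LEI)  [x>a] = -(-16)·(32/5)·(2·16²-6·16·(64/5)+3·(64/5)²+(32/5)²)/(6·16·200000) = -384/390625 rad
Load 3 — point force P=10 kN at a=12 m (b=L-a=4):
  θ_3 = -Pa(2L²-6Lx+3x²+a²)/(6LEI)  [x>a] = -10·12·(2·16²-6·16·(64/5)+3·(64/5)²+12²)/(6·16·200000) = 127/250000 rad
Superposition: θ = Σ θ_i = -10957/18750000 rad ≈ -0.000584 rad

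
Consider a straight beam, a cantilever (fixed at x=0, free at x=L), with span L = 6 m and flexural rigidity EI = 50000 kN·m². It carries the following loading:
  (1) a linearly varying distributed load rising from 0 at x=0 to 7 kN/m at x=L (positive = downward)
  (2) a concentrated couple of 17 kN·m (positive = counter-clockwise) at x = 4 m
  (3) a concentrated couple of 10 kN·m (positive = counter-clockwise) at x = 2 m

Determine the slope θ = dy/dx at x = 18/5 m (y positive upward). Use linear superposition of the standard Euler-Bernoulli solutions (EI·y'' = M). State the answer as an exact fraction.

θ(18/5) = -58303/31250000 rad

Load 1 — triangular load w₀=7 kN/m (0→w₀ over full span):
  θ_1 = (w₀Lx²/4-w₀L²x/3-w₀x⁴/(24L))/EI = (7·6·(18/5)²/4-7·6²·(18/5)/3-7·(18/5)⁴/(24·6))/50000 = -109053/31250000 rad
Load 2 — applied couple M₀=17 kN·m at a=4 m (b=L-a=2):
  θ_2 = M₀x/EI  [x≤a] = 17·(18/5)/50000 = 153/125000 rad
Load 3 — applied couple M₀=10 kN·m at a=2 m (b=L-a=4):
  θ_3 = M₀a/EI  [x>a] = 10·2/50000 = 1/2500 rad
Superposition: θ = Σ θ_i = -58303/31250000 rad ≈ -0.001866 rad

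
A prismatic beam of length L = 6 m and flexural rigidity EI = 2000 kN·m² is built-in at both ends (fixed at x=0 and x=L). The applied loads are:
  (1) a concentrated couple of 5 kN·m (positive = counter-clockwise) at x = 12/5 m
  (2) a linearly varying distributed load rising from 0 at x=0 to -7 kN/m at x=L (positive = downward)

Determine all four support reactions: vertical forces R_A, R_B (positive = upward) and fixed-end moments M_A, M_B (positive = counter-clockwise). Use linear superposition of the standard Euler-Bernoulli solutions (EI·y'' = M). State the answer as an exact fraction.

Load 1 — applied couple M₀=5 kN·m at a=12/5 m (b=L-a=18/5):
  R_A = 6M₀ab/L³ = 6·5·(12/5)·(18/5)/6³ = 6/5 kN
  M_A = M₀b(2a-b)/L² = 5·(18/5)·(2·(12/5)-(18/5))/6² = 3/5 kN·m
  R_B = -6M₀ab/L³ = -6·5·(12/5)·(18/5)/6³ = -6/5 kN
  M_B = M₀a(2b-a)/L² = 5·(12/5)·(2·(18/5)-(12/5))/6² = 8/5 kN·m
Load 2 — triangular load w₀=-7 kN/m (0→w₀ over full span):
  R_A = 3w₀L/20 = 3·(-7)·6/20 = -63/10 kN
  M_A = w₀L²/30 = (-7)·6²/30 = -42/5 kN·m
  R_B = 7w₀L/20 = 7·(-7)·6/20 = -147/10 kN
  M_B = -w₀L²/20 = -(-7)·6²/20 = 63/5 kN·m
Superposition: R_A = -51/10 kN, M_A = -39/5 kN·m, R_B = -159/10 kN, M_B = 71/5 kN·m

R_A = -51/10 kN, M_A = -39/5 kN·m, R_B = -159/10 kN, M_B = 71/5 kN·m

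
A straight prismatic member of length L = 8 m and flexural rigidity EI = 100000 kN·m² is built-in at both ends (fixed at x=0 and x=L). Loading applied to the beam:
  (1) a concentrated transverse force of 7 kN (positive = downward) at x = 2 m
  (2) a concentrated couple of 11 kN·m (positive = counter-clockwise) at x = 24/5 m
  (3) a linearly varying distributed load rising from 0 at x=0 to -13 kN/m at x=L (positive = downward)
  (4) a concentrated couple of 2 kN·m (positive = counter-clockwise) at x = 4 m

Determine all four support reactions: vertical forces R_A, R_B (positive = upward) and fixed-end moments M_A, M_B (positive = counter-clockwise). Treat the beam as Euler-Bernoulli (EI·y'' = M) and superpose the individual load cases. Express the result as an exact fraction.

Load 1 — point force P=7 kN at a=2 m (b=L-a=6):
  R_A = Pb²(3a+b)/L³ = 7·6²·(3·2+6)/8³ = 189/32 kN
  M_A = Pab²/L² = 7·2·6²/8² = 63/8 kN·m
  R_B = Pa²(a+3b)/L³ = 7·2²·(2+3·6)/8³ = 35/32 kN
  M_B = -Pa²b/L² = -7·2²·6/8² = -21/8 kN·m
Load 2 — applied couple M₀=11 kN·m at a=24/5 m (b=L-a=16/5):
  R_A = 6M₀ab/L³ = 6·11·(24/5)·(16/5)/8³ = 99/50 kN
  M_A = M₀b(2a-b)/L² = 11·(16/5)·(2·(24/5)-(16/5))/8² = 88/25 kN·m
  R_B = -6M₀ab/L³ = -6·11·(24/5)·(16/5)/8³ = -99/50 kN
  M_B = M₀a(2b-a)/L² = 11·(24/5)·(2·(16/5)-(24/5))/8² = 33/25 kN·m
Load 3 — triangular load w₀=-13 kN/m (0→w₀ over full span):
  R_A = 3w₀L/20 = 3·(-13)·8/20 = -78/5 kN
  M_A = w₀L²/30 = (-13)·8²/30 = -416/15 kN·m
  R_B = 7w₀L/20 = 7·(-13)·8/20 = -182/5 kN
  M_B = -w₀L²/20 = -(-13)·8²/20 = 208/5 kN·m
Load 4 — applied couple M₀=2 kN·m at a=4 m (b=L-a=4):
  R_A = 6M₀ab/L³ = 6·2·4·4/8³ = 3/8 kN
  M_A = M₀b(2a-b)/L² = 2·4·(2·4-4)/8² = 1/2 kN·m
  R_B = -6M₀ab/L³ = -6·2·4·4/8³ = -3/8 kN
  M_B = M₀a(2b-a)/L² = 2·4·(2·4-4)/8² = 1/2 kN·m
Superposition: R_A = -5871/800 kN, M_A = -9503/600 kN·m, R_B = -30129/800 kN, M_B = 8159/200 kN·m

R_A = -5871/800 kN, M_A = -9503/600 kN·m, R_B = -30129/800 kN, M_B = 8159/200 kN·m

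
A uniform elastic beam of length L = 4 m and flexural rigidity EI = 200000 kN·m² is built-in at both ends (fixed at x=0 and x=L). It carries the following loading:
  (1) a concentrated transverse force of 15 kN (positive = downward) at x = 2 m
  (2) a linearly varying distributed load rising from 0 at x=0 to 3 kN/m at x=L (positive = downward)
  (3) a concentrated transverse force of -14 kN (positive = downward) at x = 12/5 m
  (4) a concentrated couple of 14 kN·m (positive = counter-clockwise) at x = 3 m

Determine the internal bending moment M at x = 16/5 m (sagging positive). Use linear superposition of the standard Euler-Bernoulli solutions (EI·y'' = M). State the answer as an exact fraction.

M(16/5) = -32023/5000 kN·m

Load 1 — point force P=15 kN at a=2 m (b=L-a=2):
  M_1 = Pa²(a+3b)(L-x)/L³ - Pa²b/L²  [x>a] = 15·2²·(2+3·2)·(4-(16/5))/4³ - 15·2²·2/4² = -3/2 kN·m
Load 2 — triangular load w₀=3 kN/m (0→w₀ over full span):
  M_2 = 3w₀Lx/20 - w₀L²/30 - w₀x³/(6L) = 3·3·4·(16/5)/20 - 3·4²/30 - 3·(16/5)³/(6·4) = 8/125 kN·m
Load 3 — point force P=-14 kN at a=12/5 m (b=L-a=8/5):
  M_3 = Pa²(a+3b)(L-x)/L³ - Pa²b/L²  [x>a] = (-14)·(12/5)²·((12/5)+3·(8/5))·(4-(16/5))/4³ - (-14)·(12/5)²·(8/5)/4² = 504/625 kN·m
Load 4 — applied couple M₀=14 kN·m at a=3 m (b=L-a=1):
  M_4 = R_Ax - M_A - M₀  [x>a] with R_A=63/16, M_A=35/8 = (63/16)·(16/5) - (35/8) - 14 = -231/40 kN·m
Superposition: M = Σ M_i = -32023/5000 kN·m ≈ -6.404600 kN·m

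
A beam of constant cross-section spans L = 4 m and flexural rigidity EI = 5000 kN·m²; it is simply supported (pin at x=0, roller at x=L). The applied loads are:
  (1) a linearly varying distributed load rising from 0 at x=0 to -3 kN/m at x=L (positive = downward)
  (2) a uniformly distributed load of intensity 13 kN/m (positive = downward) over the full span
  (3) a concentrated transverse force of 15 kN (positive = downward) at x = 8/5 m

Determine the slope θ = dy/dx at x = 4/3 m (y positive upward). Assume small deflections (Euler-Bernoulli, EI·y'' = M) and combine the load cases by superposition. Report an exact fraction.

Load 1 — triangular load w₀=-3 kN/m (0→w₀ over full span):
  θ_1 = -w₀(7L⁴-30L²x²+15x⁴)/(360LEI) = -(-3)·(7·4⁴-30·4²·(4/3)²+15·(4/3)⁴)/(360·4·5000) = 104/253125 rad
Load 2 — uniform load w=13 kN/m over full span:
  θ_2 = -w(L³-6Lx²+4x³)/(24EI) = -13·(4³-6·4·(4/3)²+4·(4/3)³)/(24·5000) = -169/50625 rad
Load 3 — point force P=15 kN at a=8/5 m (b=L-a=12/5):
  θ_3 = -Pb(L²-b²-3x²)/(6LEI)  [x≤a] = -15·(12/5)·(4²-(12/5)²-3·(4/3)²)/(6·4·5000) = -23/15625 rad
Superposition: θ = Σ θ_i = -1856/421875 rad ≈ -0.004399 rad

θ(4/3) = -1856/421875 rad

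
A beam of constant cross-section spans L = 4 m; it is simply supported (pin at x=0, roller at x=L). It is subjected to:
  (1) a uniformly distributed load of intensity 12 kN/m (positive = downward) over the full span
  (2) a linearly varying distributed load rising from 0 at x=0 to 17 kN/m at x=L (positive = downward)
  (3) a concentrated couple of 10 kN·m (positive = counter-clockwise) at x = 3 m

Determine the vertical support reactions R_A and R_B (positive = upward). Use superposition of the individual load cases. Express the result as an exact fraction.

Load 1 — uniform load w=12 kN/m over full span:
  R_A = wL/2 = 12·4/2 = 24 kN
  R_B = wL/2 = 12·4/2 = 24 kN
Load 2 — triangular load w₀=17 kN/m (0→w₀ over full span):
  R_A = w₀L/6 = 17·4/6 = 34/3 kN
  R_B = w₀L/3 = 17·4/3 = 68/3 kN
Load 3 — applied couple M₀=10 kN·m at a=3 m (b=L-a=1):
  R_A = M₀/L = 10/4 = 5/2 kN
  R_B = -M₀/L = -10/4 = -5/2 kN
Superposition: R_A = 227/6 kN, R_B = 265/6 kN

R_A = 227/6 kN, R_B = 265/6 kN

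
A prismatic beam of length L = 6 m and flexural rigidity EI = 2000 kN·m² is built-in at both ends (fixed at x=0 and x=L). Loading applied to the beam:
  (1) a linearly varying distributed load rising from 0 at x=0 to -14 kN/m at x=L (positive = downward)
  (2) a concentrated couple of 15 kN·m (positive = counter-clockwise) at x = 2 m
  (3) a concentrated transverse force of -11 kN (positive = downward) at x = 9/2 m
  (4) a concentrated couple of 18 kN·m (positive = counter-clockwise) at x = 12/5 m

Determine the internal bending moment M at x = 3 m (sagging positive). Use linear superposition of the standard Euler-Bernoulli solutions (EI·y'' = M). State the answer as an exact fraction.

Load 1 — triangular load w₀=-14 kN/m (0→w₀ over full span):
  M_1 = 3w₀Lx/20 - w₀L²/30 - w₀x³/(6L) = 3·(-14)·6·3/20 - (-14)·6²/30 - (-14)·3³/(6·6) = -21/2 kN·m
Load 2 — applied couple M₀=15 kN·m at a=2 m (b=L-a=4):
  M_2 = R_Ax - M_A - M₀  [x>a] with R_A=10/3, M_A=0 = (10/3)·3 - 0 - 15 = -5 kN·m
Load 3 — point force P=-11 kN at a=9/2 m (b=L-a=3/2):
  M_3 = Pb²(3a+b)x/L³ - Pab²/L²  [x≤a] = (-11)·(3/2)²·(3·(9/2)+(3/2))·3/6³ - (-11)·(9/2)·(3/2)²/6² = -33/16 kN·m
Load 4 — applied couple M₀=18 kN·m at a=12/5 m (b=L-a=18/5):
  M_4 = R_Ax - M_A - M₀  [x>a] with R_A=108/25, M_A=54/25 = (108/25)·3 - (54/25) - 18 = -36/5 kN·m
Superposition: M = Σ M_i = -1981/80 kN·m ≈ -24.762500 kN·m

M(3) = -1981/80 kN·m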